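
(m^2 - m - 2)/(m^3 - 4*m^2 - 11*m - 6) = (m - 2)/(m^2 - 5*m - 6)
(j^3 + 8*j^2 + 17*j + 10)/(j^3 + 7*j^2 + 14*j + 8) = (j + 5)/(j + 4)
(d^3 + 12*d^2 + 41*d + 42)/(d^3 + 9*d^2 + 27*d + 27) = (d^2 + 9*d + 14)/(d^2 + 6*d + 9)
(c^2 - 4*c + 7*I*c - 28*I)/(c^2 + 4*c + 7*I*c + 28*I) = (c - 4)/(c + 4)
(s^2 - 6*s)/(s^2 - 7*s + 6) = s/(s - 1)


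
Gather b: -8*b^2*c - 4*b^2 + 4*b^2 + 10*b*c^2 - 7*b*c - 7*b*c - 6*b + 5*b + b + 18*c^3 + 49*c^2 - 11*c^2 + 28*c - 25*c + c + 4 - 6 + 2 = -8*b^2*c + b*(10*c^2 - 14*c) + 18*c^3 + 38*c^2 + 4*c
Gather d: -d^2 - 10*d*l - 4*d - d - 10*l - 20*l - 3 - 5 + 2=-d^2 + d*(-10*l - 5) - 30*l - 6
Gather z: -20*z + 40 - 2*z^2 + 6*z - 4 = -2*z^2 - 14*z + 36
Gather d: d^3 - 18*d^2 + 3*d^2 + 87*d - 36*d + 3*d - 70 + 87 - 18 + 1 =d^3 - 15*d^2 + 54*d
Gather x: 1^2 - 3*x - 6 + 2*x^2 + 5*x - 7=2*x^2 + 2*x - 12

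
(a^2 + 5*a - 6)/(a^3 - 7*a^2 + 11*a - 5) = (a + 6)/(a^2 - 6*a + 5)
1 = 1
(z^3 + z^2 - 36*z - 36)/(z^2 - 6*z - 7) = (z^2 - 36)/(z - 7)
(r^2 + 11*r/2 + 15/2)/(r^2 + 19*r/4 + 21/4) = 2*(2*r + 5)/(4*r + 7)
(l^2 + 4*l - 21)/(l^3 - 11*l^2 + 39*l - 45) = (l + 7)/(l^2 - 8*l + 15)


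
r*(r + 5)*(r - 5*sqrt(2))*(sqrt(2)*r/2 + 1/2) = sqrt(2)*r^4/2 - 9*r^3/2 + 5*sqrt(2)*r^3/2 - 45*r^2/2 - 5*sqrt(2)*r^2/2 - 25*sqrt(2)*r/2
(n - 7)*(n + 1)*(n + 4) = n^3 - 2*n^2 - 31*n - 28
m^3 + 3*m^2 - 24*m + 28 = (m - 2)^2*(m + 7)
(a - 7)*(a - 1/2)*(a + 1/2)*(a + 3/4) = a^4 - 25*a^3/4 - 11*a^2/2 + 25*a/16 + 21/16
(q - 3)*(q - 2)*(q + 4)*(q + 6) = q^4 + 5*q^3 - 20*q^2 - 60*q + 144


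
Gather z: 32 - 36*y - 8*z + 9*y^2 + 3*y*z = 9*y^2 - 36*y + z*(3*y - 8) + 32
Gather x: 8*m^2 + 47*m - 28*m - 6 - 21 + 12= 8*m^2 + 19*m - 15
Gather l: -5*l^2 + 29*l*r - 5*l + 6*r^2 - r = -5*l^2 + l*(29*r - 5) + 6*r^2 - r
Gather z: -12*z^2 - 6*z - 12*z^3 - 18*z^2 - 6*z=-12*z^3 - 30*z^2 - 12*z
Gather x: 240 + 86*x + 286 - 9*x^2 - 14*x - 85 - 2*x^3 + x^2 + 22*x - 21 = -2*x^3 - 8*x^2 + 94*x + 420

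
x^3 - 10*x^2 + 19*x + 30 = (x - 6)*(x - 5)*(x + 1)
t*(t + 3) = t^2 + 3*t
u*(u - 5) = u^2 - 5*u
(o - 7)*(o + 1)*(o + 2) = o^3 - 4*o^2 - 19*o - 14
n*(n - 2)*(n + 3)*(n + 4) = n^4 + 5*n^3 - 2*n^2 - 24*n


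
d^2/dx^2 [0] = 0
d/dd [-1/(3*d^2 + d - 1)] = (6*d + 1)/(3*d^2 + d - 1)^2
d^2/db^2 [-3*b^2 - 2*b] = -6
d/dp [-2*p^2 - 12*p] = -4*p - 12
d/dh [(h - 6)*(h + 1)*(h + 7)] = 3*h^2 + 4*h - 41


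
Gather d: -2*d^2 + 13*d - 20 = -2*d^2 + 13*d - 20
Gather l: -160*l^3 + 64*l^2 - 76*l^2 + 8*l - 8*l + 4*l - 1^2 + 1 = -160*l^3 - 12*l^2 + 4*l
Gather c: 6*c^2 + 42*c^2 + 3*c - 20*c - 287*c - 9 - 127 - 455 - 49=48*c^2 - 304*c - 640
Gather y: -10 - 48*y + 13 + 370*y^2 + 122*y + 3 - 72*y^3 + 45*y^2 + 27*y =-72*y^3 + 415*y^2 + 101*y + 6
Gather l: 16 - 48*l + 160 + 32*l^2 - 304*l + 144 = 32*l^2 - 352*l + 320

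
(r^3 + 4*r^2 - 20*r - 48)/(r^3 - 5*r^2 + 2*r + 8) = (r^2 + 8*r + 12)/(r^2 - r - 2)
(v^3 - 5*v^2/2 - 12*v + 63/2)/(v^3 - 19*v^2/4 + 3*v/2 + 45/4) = 2*(2*v + 7)/(4*v + 5)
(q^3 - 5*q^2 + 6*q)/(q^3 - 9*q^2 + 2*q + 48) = q*(q - 2)/(q^2 - 6*q - 16)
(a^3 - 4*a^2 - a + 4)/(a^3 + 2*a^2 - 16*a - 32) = (a^2 - 1)/(a^2 + 6*a + 8)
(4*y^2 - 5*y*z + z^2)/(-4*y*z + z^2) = (-y + z)/z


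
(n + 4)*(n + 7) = n^2 + 11*n + 28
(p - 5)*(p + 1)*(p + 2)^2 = p^4 - 17*p^2 - 36*p - 20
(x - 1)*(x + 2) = x^2 + x - 2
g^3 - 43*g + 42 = (g - 6)*(g - 1)*(g + 7)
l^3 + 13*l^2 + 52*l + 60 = (l + 2)*(l + 5)*(l + 6)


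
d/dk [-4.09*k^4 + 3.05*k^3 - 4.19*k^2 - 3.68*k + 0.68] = -16.36*k^3 + 9.15*k^2 - 8.38*k - 3.68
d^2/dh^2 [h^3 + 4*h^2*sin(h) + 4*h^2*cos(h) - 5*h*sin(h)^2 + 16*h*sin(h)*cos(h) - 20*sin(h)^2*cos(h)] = -4*sqrt(2)*h^2*sin(h + pi/4) - 32*h*sin(2*h) - 10*h*cos(2*h) + 16*sqrt(2)*h*cos(h + pi/4) + 6*h + 8*sin(h) - 10*sin(2*h) + 13*cos(h) + 32*cos(2*h) - 45*cos(3*h)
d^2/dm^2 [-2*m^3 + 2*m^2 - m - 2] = 4 - 12*m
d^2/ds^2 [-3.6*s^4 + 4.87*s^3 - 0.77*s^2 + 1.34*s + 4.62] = -43.2*s^2 + 29.22*s - 1.54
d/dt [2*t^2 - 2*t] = 4*t - 2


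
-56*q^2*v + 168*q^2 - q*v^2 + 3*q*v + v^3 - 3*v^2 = (-8*q + v)*(7*q + v)*(v - 3)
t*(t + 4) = t^2 + 4*t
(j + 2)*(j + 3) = j^2 + 5*j + 6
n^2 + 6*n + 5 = (n + 1)*(n + 5)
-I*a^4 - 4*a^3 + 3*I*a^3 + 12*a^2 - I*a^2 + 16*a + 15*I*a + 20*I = (a - 4)*(a - 5*I)*(a + I)*(-I*a - I)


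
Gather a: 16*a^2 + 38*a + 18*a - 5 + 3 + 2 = 16*a^2 + 56*a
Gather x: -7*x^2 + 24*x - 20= -7*x^2 + 24*x - 20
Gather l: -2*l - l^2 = -l^2 - 2*l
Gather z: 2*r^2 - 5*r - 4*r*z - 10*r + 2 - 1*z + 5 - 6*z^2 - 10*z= 2*r^2 - 15*r - 6*z^2 + z*(-4*r - 11) + 7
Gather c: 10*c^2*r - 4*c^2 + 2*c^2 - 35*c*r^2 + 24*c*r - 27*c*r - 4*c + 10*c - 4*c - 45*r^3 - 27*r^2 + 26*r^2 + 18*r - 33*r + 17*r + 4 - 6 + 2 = c^2*(10*r - 2) + c*(-35*r^2 - 3*r + 2) - 45*r^3 - r^2 + 2*r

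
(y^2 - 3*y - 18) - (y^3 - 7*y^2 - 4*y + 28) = -y^3 + 8*y^2 + y - 46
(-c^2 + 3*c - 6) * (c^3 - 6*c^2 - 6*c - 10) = -c^5 + 9*c^4 - 18*c^3 + 28*c^2 + 6*c + 60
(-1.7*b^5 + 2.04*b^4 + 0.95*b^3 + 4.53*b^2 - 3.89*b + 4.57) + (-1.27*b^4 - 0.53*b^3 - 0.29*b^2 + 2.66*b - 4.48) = -1.7*b^5 + 0.77*b^4 + 0.42*b^3 + 4.24*b^2 - 1.23*b + 0.0899999999999999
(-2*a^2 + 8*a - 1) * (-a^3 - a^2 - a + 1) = 2*a^5 - 6*a^4 - 5*a^3 - 9*a^2 + 9*a - 1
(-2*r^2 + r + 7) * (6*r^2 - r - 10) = -12*r^4 + 8*r^3 + 61*r^2 - 17*r - 70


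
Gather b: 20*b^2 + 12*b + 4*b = 20*b^2 + 16*b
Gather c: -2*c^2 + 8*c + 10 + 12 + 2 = -2*c^2 + 8*c + 24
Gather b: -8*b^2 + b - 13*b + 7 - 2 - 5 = -8*b^2 - 12*b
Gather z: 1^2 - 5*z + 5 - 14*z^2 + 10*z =-14*z^2 + 5*z + 6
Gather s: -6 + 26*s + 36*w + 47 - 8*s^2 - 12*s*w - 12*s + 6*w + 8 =-8*s^2 + s*(14 - 12*w) + 42*w + 49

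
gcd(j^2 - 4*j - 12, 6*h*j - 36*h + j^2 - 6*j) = j - 6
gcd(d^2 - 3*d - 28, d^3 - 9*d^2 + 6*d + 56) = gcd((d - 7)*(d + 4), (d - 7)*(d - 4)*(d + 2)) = d - 7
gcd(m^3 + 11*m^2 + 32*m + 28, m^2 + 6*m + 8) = m + 2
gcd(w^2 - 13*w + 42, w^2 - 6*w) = w - 6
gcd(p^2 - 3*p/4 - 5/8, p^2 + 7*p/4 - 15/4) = p - 5/4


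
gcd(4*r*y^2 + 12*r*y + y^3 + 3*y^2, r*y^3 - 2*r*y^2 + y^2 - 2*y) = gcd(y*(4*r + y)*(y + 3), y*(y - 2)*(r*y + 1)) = y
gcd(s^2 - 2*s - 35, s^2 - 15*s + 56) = s - 7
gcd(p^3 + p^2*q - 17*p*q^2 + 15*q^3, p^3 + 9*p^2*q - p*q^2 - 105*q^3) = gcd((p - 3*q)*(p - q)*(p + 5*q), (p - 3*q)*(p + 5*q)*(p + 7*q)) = p^2 + 2*p*q - 15*q^2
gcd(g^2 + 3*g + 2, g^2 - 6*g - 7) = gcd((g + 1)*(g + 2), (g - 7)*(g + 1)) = g + 1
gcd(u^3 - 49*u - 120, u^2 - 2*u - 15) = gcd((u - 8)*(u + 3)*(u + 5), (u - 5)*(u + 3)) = u + 3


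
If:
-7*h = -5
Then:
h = 5/7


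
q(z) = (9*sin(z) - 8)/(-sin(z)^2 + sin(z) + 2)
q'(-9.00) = -15.46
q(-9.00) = -8.26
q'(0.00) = 6.50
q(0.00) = -4.00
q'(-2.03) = -234.22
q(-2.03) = -53.55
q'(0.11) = 5.50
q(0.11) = -3.34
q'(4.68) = -667107.52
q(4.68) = -10803.30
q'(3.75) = -25.75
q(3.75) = -11.93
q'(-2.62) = -19.98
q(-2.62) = -9.96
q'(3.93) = -47.57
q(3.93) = -18.26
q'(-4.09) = -2.38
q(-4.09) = -0.32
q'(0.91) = 2.48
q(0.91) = -0.41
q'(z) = (2*sin(z)*cos(z) - cos(z))*(9*sin(z) - 8)/(-sin(z)^2 + sin(z) + 2)^2 + 9*cos(z)/(-sin(z)^2 + sin(z) + 2) = (9*sin(z)^2 - 16*sin(z) + 26)*cos(z)/(sin(z) + cos(z)^2 + 1)^2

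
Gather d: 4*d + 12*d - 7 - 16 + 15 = 16*d - 8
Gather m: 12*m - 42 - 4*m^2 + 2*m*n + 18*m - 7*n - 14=-4*m^2 + m*(2*n + 30) - 7*n - 56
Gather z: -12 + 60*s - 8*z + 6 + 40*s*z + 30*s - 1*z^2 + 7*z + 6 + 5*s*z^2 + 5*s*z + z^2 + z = 5*s*z^2 + 45*s*z + 90*s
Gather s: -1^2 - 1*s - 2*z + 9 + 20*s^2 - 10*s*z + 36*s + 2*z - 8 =20*s^2 + s*(35 - 10*z)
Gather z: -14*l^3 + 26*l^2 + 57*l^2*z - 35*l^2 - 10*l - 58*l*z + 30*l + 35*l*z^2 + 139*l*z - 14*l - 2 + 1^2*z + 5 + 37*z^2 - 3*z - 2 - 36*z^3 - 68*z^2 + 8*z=-14*l^3 - 9*l^2 + 6*l - 36*z^3 + z^2*(35*l - 31) + z*(57*l^2 + 81*l + 6) + 1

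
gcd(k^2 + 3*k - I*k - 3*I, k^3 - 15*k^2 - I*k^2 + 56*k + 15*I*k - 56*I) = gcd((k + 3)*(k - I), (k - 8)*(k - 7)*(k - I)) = k - I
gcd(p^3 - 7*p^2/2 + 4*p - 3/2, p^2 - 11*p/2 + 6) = p - 3/2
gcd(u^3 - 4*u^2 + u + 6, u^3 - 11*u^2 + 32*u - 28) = u - 2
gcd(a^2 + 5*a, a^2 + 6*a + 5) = a + 5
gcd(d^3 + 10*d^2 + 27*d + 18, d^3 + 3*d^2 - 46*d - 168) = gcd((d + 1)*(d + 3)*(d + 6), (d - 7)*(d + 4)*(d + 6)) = d + 6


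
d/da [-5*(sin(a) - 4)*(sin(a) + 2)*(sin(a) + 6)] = 5*(-3*sin(a)^2 - 8*sin(a) + 20)*cos(a)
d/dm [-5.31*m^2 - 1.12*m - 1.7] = -10.62*m - 1.12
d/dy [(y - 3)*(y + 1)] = 2*y - 2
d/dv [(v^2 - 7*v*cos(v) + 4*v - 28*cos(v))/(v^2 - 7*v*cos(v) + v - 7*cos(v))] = -3/(v^2 + 2*v + 1)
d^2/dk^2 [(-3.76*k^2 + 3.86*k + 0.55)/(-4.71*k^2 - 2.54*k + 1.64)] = (-261.22602*k^3 + 101.054934*k^2 - 218.376324*k - 27.52624)/(104.487111*k^6 + 169.042842*k^5 - 17.984664*k^4 - 101.332792*k^3 + 6.262176*k^2 + 20.494752*k - 4.410944)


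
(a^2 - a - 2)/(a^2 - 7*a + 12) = (a^2 - a - 2)/(a^2 - 7*a + 12)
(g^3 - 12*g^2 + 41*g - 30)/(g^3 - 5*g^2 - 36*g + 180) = (g - 1)/(g + 6)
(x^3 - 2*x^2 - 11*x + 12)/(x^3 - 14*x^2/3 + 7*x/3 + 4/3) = 3*(x + 3)/(3*x + 1)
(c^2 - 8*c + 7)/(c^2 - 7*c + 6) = (c - 7)/(c - 6)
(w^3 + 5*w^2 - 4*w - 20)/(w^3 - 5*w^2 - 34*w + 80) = (w + 2)/(w - 8)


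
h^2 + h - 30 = (h - 5)*(h + 6)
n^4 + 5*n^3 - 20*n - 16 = (n - 2)*(n + 1)*(n + 2)*(n + 4)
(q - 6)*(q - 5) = q^2 - 11*q + 30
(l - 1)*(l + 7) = l^2 + 6*l - 7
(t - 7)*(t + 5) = t^2 - 2*t - 35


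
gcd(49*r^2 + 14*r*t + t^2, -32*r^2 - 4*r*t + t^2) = 1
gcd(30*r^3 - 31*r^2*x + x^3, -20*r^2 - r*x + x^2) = -5*r + x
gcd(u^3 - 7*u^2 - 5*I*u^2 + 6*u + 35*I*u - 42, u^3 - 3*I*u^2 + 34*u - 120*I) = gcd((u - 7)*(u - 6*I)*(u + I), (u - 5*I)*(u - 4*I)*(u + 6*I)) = 1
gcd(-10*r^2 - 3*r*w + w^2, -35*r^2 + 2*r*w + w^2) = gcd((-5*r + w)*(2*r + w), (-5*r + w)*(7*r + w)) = 5*r - w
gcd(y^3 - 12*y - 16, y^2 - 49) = 1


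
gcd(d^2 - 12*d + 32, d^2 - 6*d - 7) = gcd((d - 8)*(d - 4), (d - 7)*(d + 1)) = 1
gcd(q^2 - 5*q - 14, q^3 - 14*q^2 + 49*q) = q - 7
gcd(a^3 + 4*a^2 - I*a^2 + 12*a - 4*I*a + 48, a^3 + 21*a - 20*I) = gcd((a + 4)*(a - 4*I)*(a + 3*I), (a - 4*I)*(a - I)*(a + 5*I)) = a - 4*I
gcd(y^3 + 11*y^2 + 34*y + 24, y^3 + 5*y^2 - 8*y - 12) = y^2 + 7*y + 6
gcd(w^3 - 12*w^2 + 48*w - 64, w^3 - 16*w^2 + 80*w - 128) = w^2 - 8*w + 16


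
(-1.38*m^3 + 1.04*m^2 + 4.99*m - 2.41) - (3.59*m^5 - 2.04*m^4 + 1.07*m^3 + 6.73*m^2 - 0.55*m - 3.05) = -3.59*m^5 + 2.04*m^4 - 2.45*m^3 - 5.69*m^2 + 5.54*m + 0.64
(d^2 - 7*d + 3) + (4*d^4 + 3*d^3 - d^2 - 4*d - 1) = 4*d^4 + 3*d^3 - 11*d + 2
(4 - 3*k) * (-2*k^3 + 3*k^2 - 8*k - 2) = 6*k^4 - 17*k^3 + 36*k^2 - 26*k - 8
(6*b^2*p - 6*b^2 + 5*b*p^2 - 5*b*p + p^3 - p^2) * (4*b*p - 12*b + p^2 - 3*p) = 24*b^3*p^2 - 96*b^3*p + 72*b^3 + 26*b^2*p^3 - 104*b^2*p^2 + 78*b^2*p + 9*b*p^4 - 36*b*p^3 + 27*b*p^2 + p^5 - 4*p^4 + 3*p^3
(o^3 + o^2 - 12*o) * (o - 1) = o^4 - 13*o^2 + 12*o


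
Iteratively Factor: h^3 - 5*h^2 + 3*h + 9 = (h - 3)*(h^2 - 2*h - 3) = (h - 3)*(h + 1)*(h - 3)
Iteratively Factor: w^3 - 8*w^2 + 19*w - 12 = (w - 3)*(w^2 - 5*w + 4) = (w - 3)*(w - 1)*(w - 4)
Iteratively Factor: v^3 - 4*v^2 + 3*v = (v - 1)*(v^2 - 3*v) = v*(v - 1)*(v - 3)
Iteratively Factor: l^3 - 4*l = (l - 2)*(l^2 + 2*l) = (l - 2)*(l + 2)*(l)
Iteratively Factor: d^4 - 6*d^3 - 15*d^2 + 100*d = (d)*(d^3 - 6*d^2 - 15*d + 100) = d*(d - 5)*(d^2 - d - 20) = d*(d - 5)*(d + 4)*(d - 5)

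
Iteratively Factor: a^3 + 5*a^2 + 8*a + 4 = (a + 2)*(a^2 + 3*a + 2) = (a + 2)^2*(a + 1)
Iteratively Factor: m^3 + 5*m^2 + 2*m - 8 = (m + 4)*(m^2 + m - 2) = (m + 2)*(m + 4)*(m - 1)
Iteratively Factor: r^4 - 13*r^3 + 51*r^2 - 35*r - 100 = (r + 1)*(r^3 - 14*r^2 + 65*r - 100) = (r - 5)*(r + 1)*(r^2 - 9*r + 20) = (r - 5)^2*(r + 1)*(r - 4)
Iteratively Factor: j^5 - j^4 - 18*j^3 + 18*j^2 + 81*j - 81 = (j + 3)*(j^4 - 4*j^3 - 6*j^2 + 36*j - 27) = (j - 3)*(j + 3)*(j^3 - j^2 - 9*j + 9) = (j - 3)*(j + 3)^2*(j^2 - 4*j + 3) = (j - 3)^2*(j + 3)^2*(j - 1)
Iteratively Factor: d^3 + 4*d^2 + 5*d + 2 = (d + 1)*(d^2 + 3*d + 2) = (d + 1)*(d + 2)*(d + 1)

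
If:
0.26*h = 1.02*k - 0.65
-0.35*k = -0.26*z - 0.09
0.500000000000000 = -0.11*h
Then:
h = -4.55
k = -0.52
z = -1.05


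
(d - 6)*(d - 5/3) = d^2 - 23*d/3 + 10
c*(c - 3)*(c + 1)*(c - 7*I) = c^4 - 2*c^3 - 7*I*c^3 - 3*c^2 + 14*I*c^2 + 21*I*c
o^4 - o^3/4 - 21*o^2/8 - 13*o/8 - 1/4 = (o - 2)*(o + 1/4)*(o + 1/2)*(o + 1)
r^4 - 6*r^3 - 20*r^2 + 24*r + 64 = (r - 8)*(r - 2)*(r + 2)^2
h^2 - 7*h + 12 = (h - 4)*(h - 3)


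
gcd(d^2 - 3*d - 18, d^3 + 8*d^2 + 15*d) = d + 3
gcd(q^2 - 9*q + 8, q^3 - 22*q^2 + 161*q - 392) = q - 8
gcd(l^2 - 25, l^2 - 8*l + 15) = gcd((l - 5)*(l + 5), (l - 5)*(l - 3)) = l - 5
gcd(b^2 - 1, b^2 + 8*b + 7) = b + 1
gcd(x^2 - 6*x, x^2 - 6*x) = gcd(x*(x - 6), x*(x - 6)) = x^2 - 6*x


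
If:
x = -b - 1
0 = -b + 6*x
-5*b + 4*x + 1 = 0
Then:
No Solution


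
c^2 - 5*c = c*(c - 5)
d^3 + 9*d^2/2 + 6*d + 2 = (d + 1/2)*(d + 2)^2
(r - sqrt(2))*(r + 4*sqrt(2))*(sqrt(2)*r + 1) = sqrt(2)*r^3 + 7*r^2 - 5*sqrt(2)*r - 8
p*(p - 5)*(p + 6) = p^3 + p^2 - 30*p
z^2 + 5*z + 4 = (z + 1)*(z + 4)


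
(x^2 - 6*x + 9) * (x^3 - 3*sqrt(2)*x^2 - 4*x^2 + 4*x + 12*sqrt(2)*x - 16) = x^5 - 10*x^4 - 3*sqrt(2)*x^4 + 37*x^3 + 30*sqrt(2)*x^3 - 99*sqrt(2)*x^2 - 76*x^2 + 132*x + 108*sqrt(2)*x - 144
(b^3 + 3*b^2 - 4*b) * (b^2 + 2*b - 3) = b^5 + 5*b^4 - b^3 - 17*b^2 + 12*b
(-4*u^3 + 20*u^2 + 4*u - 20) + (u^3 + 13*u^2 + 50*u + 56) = -3*u^3 + 33*u^2 + 54*u + 36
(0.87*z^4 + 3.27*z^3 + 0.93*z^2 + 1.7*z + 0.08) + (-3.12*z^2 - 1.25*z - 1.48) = 0.87*z^4 + 3.27*z^3 - 2.19*z^2 + 0.45*z - 1.4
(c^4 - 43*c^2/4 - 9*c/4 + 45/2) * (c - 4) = c^5 - 4*c^4 - 43*c^3/4 + 163*c^2/4 + 63*c/2 - 90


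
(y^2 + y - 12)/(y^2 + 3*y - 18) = (y + 4)/(y + 6)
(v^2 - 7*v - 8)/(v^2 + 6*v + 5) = (v - 8)/(v + 5)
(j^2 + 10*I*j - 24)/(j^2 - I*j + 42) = (j + 4*I)/(j - 7*I)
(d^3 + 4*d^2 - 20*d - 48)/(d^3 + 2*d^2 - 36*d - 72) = (d - 4)/(d - 6)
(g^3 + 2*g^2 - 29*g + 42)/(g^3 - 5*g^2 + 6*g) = (g + 7)/g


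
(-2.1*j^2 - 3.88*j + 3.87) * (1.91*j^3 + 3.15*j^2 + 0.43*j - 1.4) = -4.011*j^5 - 14.0258*j^4 - 5.7333*j^3 + 13.4621*j^2 + 7.0961*j - 5.418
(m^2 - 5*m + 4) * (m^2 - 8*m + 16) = m^4 - 13*m^3 + 60*m^2 - 112*m + 64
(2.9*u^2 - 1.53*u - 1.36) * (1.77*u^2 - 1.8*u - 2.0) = 5.133*u^4 - 7.9281*u^3 - 5.4532*u^2 + 5.508*u + 2.72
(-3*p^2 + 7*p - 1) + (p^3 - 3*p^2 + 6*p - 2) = p^3 - 6*p^2 + 13*p - 3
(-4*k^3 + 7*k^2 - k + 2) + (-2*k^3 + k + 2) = -6*k^3 + 7*k^2 + 4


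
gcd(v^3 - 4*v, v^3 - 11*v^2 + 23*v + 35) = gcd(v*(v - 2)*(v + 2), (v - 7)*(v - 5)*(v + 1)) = 1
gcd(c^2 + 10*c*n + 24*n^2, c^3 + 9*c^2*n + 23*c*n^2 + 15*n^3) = 1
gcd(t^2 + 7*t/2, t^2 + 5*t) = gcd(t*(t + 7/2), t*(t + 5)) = t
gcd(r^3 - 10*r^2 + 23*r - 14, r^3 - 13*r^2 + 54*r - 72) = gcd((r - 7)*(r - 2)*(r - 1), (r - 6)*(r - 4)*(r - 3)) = 1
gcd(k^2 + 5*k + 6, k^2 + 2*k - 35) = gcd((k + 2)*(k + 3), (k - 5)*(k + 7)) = 1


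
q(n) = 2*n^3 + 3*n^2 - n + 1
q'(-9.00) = 431.00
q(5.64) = 449.60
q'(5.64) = 223.70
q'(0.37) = 2.04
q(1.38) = 10.59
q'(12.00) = 935.00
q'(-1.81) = 7.80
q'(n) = 6*n^2 + 6*n - 1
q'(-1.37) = 2.04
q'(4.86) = 169.88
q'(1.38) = 18.71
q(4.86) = 296.58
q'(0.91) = 9.43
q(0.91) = 4.08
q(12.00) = 3877.00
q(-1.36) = 2.88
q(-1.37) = 2.86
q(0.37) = 1.14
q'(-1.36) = 1.94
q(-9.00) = -1205.00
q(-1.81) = 0.78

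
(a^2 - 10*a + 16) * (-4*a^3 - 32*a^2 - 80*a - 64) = -4*a^5 + 8*a^4 + 176*a^3 + 224*a^2 - 640*a - 1024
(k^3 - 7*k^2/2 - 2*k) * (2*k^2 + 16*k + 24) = 2*k^5 + 9*k^4 - 36*k^3 - 116*k^2 - 48*k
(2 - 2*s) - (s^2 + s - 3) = -s^2 - 3*s + 5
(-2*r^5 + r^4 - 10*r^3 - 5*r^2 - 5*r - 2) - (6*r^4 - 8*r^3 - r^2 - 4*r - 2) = -2*r^5 - 5*r^4 - 2*r^3 - 4*r^2 - r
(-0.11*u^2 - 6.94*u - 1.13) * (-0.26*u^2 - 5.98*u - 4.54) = 0.0286*u^4 + 2.4622*u^3 + 42.2944*u^2 + 38.265*u + 5.1302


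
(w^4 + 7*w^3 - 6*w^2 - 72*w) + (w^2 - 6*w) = w^4 + 7*w^3 - 5*w^2 - 78*w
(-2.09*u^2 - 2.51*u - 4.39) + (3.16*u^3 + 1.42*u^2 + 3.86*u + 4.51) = 3.16*u^3 - 0.67*u^2 + 1.35*u + 0.12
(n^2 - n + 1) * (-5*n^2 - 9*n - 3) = -5*n^4 - 4*n^3 + n^2 - 6*n - 3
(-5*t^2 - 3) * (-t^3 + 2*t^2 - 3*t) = 5*t^5 - 10*t^4 + 18*t^3 - 6*t^2 + 9*t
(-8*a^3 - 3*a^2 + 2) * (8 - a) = 8*a^4 - 61*a^3 - 24*a^2 - 2*a + 16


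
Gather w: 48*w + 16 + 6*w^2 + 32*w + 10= 6*w^2 + 80*w + 26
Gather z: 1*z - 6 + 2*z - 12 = 3*z - 18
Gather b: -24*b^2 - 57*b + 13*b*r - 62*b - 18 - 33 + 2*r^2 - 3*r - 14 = -24*b^2 + b*(13*r - 119) + 2*r^2 - 3*r - 65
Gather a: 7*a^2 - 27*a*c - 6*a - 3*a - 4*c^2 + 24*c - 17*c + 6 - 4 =7*a^2 + a*(-27*c - 9) - 4*c^2 + 7*c + 2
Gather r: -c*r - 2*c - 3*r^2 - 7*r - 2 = -2*c - 3*r^2 + r*(-c - 7) - 2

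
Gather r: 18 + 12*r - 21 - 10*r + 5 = 2*r + 2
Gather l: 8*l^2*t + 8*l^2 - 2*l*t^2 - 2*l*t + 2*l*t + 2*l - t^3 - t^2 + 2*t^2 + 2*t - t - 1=l^2*(8*t + 8) + l*(2 - 2*t^2) - t^3 + t^2 + t - 1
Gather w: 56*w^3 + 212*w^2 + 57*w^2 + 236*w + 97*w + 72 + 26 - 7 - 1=56*w^3 + 269*w^2 + 333*w + 90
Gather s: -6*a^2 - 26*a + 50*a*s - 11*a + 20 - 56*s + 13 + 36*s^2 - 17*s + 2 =-6*a^2 - 37*a + 36*s^2 + s*(50*a - 73) + 35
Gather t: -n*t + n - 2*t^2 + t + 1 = n - 2*t^2 + t*(1 - n) + 1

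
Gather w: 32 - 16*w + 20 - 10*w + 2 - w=54 - 27*w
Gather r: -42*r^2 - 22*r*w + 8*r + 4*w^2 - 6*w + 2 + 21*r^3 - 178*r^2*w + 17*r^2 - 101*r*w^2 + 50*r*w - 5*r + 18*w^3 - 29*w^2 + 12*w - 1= 21*r^3 + r^2*(-178*w - 25) + r*(-101*w^2 + 28*w + 3) + 18*w^3 - 25*w^2 + 6*w + 1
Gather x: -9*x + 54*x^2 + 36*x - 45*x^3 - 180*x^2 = -45*x^3 - 126*x^2 + 27*x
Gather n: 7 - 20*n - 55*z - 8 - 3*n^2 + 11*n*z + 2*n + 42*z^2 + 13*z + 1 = -3*n^2 + n*(11*z - 18) + 42*z^2 - 42*z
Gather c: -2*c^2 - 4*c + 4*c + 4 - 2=2 - 2*c^2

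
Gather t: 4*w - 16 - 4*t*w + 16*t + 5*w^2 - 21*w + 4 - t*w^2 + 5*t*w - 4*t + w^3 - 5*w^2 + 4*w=t*(-w^2 + w + 12) + w^3 - 13*w - 12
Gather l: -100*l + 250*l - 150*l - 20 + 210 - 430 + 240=0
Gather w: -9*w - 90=-9*w - 90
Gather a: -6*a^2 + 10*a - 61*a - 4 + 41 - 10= -6*a^2 - 51*a + 27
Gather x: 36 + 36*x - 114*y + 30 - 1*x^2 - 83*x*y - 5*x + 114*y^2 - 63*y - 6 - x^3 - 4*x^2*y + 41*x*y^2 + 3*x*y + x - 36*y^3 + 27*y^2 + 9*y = -x^3 + x^2*(-4*y - 1) + x*(41*y^2 - 80*y + 32) - 36*y^3 + 141*y^2 - 168*y + 60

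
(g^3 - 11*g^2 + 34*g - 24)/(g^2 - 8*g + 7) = (g^2 - 10*g + 24)/(g - 7)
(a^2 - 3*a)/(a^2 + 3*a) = (a - 3)/(a + 3)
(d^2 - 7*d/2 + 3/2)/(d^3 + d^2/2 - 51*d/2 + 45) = (2*d - 1)/(2*d^2 + 7*d - 30)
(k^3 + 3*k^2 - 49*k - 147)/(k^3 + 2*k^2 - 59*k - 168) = (k - 7)/(k - 8)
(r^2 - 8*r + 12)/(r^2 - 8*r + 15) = (r^2 - 8*r + 12)/(r^2 - 8*r + 15)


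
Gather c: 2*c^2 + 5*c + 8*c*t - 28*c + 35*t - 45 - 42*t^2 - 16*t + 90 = 2*c^2 + c*(8*t - 23) - 42*t^2 + 19*t + 45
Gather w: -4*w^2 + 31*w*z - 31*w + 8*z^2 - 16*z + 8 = -4*w^2 + w*(31*z - 31) + 8*z^2 - 16*z + 8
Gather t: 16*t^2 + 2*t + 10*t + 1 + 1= 16*t^2 + 12*t + 2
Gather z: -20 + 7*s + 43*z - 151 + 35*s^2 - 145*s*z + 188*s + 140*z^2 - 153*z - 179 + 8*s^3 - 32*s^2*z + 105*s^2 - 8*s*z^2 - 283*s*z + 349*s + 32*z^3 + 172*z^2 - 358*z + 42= 8*s^3 + 140*s^2 + 544*s + 32*z^3 + z^2*(312 - 8*s) + z*(-32*s^2 - 428*s - 468) - 308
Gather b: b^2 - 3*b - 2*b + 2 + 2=b^2 - 5*b + 4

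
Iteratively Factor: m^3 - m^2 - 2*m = (m - 2)*(m^2 + m) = (m - 2)*(m + 1)*(m)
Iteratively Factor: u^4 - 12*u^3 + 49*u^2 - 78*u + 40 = (u - 2)*(u^3 - 10*u^2 + 29*u - 20) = (u - 5)*(u - 2)*(u^2 - 5*u + 4) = (u - 5)*(u - 4)*(u - 2)*(u - 1)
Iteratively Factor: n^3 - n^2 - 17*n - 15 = (n - 5)*(n^2 + 4*n + 3) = (n - 5)*(n + 1)*(n + 3)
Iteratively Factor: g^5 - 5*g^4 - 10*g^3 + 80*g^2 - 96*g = (g - 3)*(g^4 - 2*g^3 - 16*g^2 + 32*g) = (g - 3)*(g - 2)*(g^3 - 16*g) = g*(g - 3)*(g - 2)*(g^2 - 16) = g*(g - 4)*(g - 3)*(g - 2)*(g + 4)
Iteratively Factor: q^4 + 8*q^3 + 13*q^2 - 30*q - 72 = (q - 2)*(q^3 + 10*q^2 + 33*q + 36) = (q - 2)*(q + 3)*(q^2 + 7*q + 12) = (q - 2)*(q + 3)*(q + 4)*(q + 3)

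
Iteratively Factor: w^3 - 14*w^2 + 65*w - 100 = (w - 5)*(w^2 - 9*w + 20) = (w - 5)^2*(w - 4)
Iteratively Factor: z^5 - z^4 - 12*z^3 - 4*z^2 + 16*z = (z)*(z^4 - z^3 - 12*z^2 - 4*z + 16) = z*(z - 4)*(z^3 + 3*z^2 - 4) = z*(z - 4)*(z + 2)*(z^2 + z - 2) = z*(z - 4)*(z - 1)*(z + 2)*(z + 2)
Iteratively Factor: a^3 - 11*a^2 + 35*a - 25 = (a - 5)*(a^2 - 6*a + 5) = (a - 5)*(a - 1)*(a - 5)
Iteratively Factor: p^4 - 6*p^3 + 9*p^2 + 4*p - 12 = (p - 3)*(p^3 - 3*p^2 + 4) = (p - 3)*(p - 2)*(p^2 - p - 2) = (p - 3)*(p - 2)^2*(p + 1)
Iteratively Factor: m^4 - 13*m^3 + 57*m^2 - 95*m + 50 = (m - 5)*(m^3 - 8*m^2 + 17*m - 10) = (m - 5)^2*(m^2 - 3*m + 2) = (m - 5)^2*(m - 1)*(m - 2)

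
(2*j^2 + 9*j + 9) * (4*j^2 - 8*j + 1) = 8*j^4 + 20*j^3 - 34*j^2 - 63*j + 9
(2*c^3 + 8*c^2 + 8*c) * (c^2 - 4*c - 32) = 2*c^5 - 88*c^3 - 288*c^2 - 256*c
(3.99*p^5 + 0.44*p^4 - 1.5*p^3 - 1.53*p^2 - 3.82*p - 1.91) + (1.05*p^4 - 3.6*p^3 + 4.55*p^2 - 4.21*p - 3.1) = 3.99*p^5 + 1.49*p^4 - 5.1*p^3 + 3.02*p^2 - 8.03*p - 5.01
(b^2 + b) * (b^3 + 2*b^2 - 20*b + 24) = b^5 + 3*b^4 - 18*b^3 + 4*b^2 + 24*b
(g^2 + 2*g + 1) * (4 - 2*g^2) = -2*g^4 - 4*g^3 + 2*g^2 + 8*g + 4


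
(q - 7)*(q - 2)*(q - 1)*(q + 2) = q^4 - 8*q^3 + 3*q^2 + 32*q - 28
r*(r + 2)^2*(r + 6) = r^4 + 10*r^3 + 28*r^2 + 24*r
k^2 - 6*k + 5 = (k - 5)*(k - 1)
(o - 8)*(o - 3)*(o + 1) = o^3 - 10*o^2 + 13*o + 24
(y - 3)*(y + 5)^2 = y^3 + 7*y^2 - 5*y - 75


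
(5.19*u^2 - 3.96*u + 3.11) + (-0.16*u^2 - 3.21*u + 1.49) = 5.03*u^2 - 7.17*u + 4.6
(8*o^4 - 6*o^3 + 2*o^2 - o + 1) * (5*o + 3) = 40*o^5 - 6*o^4 - 8*o^3 + o^2 + 2*o + 3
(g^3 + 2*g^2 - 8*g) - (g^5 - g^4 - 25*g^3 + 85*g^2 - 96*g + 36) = -g^5 + g^4 + 26*g^3 - 83*g^2 + 88*g - 36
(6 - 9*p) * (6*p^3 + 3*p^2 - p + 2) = -54*p^4 + 9*p^3 + 27*p^2 - 24*p + 12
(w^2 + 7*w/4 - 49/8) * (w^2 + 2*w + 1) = w^4 + 15*w^3/4 - 13*w^2/8 - 21*w/2 - 49/8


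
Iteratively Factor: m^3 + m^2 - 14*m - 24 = (m - 4)*(m^2 + 5*m + 6) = (m - 4)*(m + 3)*(m + 2)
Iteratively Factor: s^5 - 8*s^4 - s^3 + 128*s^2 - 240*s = (s - 3)*(s^4 - 5*s^3 - 16*s^2 + 80*s) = (s - 5)*(s - 3)*(s^3 - 16*s) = (s - 5)*(s - 4)*(s - 3)*(s^2 + 4*s) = s*(s - 5)*(s - 4)*(s - 3)*(s + 4)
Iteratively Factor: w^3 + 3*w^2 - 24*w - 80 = (w + 4)*(w^2 - w - 20) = (w - 5)*(w + 4)*(w + 4)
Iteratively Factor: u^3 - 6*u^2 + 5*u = (u - 1)*(u^2 - 5*u) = (u - 5)*(u - 1)*(u)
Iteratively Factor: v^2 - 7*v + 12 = (v - 3)*(v - 4)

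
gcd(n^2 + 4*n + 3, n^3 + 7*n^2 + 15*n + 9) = n^2 + 4*n + 3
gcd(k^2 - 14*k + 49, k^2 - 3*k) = 1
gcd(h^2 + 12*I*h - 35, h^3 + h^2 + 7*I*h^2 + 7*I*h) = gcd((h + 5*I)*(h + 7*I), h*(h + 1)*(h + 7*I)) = h + 7*I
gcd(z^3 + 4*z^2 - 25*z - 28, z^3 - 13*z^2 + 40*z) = 1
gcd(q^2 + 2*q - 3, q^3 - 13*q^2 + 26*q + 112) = 1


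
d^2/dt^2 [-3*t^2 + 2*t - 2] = -6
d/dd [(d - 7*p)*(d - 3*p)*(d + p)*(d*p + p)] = p*(4*d^3 - 27*d^2*p + 3*d^2 + 22*d*p^2 - 18*d*p + 21*p^3 + 11*p^2)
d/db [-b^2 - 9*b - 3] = -2*b - 9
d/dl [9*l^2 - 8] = 18*l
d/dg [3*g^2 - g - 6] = 6*g - 1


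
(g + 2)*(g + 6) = g^2 + 8*g + 12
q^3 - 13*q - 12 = (q - 4)*(q + 1)*(q + 3)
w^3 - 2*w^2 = w^2*(w - 2)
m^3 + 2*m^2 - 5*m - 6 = (m - 2)*(m + 1)*(m + 3)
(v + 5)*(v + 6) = v^2 + 11*v + 30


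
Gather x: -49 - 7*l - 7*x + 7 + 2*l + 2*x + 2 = -5*l - 5*x - 40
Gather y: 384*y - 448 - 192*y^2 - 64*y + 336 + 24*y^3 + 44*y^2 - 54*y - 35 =24*y^3 - 148*y^2 + 266*y - 147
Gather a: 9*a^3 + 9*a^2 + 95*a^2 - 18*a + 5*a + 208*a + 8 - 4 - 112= 9*a^3 + 104*a^2 + 195*a - 108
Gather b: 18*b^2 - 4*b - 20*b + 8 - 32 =18*b^2 - 24*b - 24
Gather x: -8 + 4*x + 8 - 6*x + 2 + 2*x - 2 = 0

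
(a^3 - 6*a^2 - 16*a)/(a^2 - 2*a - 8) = a*(a - 8)/(a - 4)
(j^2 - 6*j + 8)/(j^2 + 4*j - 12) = (j - 4)/(j + 6)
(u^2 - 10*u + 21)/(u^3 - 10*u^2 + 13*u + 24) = (u - 7)/(u^2 - 7*u - 8)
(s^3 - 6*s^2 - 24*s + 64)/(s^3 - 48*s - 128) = (s - 2)/(s + 4)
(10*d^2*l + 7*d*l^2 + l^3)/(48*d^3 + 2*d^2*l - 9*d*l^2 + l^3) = l*(5*d + l)/(24*d^2 - 11*d*l + l^2)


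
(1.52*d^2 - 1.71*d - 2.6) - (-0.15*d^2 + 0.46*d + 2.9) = 1.67*d^2 - 2.17*d - 5.5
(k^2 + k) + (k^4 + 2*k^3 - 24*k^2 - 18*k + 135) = k^4 + 2*k^3 - 23*k^2 - 17*k + 135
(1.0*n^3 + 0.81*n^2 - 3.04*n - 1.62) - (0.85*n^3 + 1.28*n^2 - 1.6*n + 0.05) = 0.15*n^3 - 0.47*n^2 - 1.44*n - 1.67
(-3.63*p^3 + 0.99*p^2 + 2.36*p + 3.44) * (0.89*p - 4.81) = -3.2307*p^4 + 18.3414*p^3 - 2.6615*p^2 - 8.29*p - 16.5464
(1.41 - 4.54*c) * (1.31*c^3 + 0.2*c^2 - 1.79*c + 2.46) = -5.9474*c^4 + 0.9391*c^3 + 8.4086*c^2 - 13.6923*c + 3.4686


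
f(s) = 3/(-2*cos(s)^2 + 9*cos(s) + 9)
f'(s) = 3*(-4*sin(s)*cos(s) + 9*sin(s))/(-2*cos(s)^2 + 9*cos(s) + 9)^2 = 3*(9 - 4*cos(s))*sin(s)/(9*cos(s) - cos(2*s) + 8)^2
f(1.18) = 0.25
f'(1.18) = 0.14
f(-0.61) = 0.20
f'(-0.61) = -0.04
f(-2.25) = 1.17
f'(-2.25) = -4.11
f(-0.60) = 0.20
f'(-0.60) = -0.04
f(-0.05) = 0.19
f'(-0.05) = -0.00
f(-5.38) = 0.22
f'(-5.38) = 0.08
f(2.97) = -1.66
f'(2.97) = 2.02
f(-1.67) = 0.37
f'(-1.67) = -0.43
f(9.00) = -3.49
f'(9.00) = 21.11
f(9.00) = -3.49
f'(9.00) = 21.11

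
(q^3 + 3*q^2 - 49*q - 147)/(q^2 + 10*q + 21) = q - 7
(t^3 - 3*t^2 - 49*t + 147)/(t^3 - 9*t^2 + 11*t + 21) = (t + 7)/(t + 1)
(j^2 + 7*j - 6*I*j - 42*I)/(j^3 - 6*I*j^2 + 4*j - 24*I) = (j + 7)/(j^2 + 4)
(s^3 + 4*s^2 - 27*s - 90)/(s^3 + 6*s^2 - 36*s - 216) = (s^2 - 2*s - 15)/(s^2 - 36)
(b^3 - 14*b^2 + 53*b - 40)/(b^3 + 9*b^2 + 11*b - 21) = (b^2 - 13*b + 40)/(b^2 + 10*b + 21)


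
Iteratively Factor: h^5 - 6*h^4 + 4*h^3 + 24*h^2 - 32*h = (h - 2)*(h^4 - 4*h^3 - 4*h^2 + 16*h) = (h - 4)*(h - 2)*(h^3 - 4*h) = h*(h - 4)*(h - 2)*(h^2 - 4) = h*(h - 4)*(h - 2)^2*(h + 2)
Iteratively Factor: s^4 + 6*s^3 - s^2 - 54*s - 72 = (s + 3)*(s^3 + 3*s^2 - 10*s - 24) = (s - 3)*(s + 3)*(s^2 + 6*s + 8) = (s - 3)*(s + 3)*(s + 4)*(s + 2)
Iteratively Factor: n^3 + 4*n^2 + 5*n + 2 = (n + 2)*(n^2 + 2*n + 1) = (n + 1)*(n + 2)*(n + 1)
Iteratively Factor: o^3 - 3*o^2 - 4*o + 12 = (o - 2)*(o^2 - o - 6) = (o - 3)*(o - 2)*(o + 2)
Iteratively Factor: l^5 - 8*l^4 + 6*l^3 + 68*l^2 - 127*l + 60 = (l - 1)*(l^4 - 7*l^3 - l^2 + 67*l - 60) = (l - 1)*(l + 3)*(l^3 - 10*l^2 + 29*l - 20) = (l - 5)*(l - 1)*(l + 3)*(l^2 - 5*l + 4) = (l - 5)*(l - 1)^2*(l + 3)*(l - 4)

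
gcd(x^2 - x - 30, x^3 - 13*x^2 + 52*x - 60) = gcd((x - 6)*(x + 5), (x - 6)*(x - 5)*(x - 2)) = x - 6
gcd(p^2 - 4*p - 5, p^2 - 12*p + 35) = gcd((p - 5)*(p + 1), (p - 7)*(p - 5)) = p - 5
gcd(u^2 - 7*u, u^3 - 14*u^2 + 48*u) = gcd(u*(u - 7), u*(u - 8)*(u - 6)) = u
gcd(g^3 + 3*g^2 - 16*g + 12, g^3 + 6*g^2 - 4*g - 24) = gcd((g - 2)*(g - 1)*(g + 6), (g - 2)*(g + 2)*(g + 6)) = g^2 + 4*g - 12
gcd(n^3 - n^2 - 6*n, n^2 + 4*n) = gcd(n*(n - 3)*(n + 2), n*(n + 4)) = n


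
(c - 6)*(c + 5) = c^2 - c - 30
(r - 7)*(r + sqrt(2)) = r^2 - 7*r + sqrt(2)*r - 7*sqrt(2)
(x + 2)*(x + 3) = x^2 + 5*x + 6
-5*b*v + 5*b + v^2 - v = (-5*b + v)*(v - 1)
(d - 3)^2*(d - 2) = d^3 - 8*d^2 + 21*d - 18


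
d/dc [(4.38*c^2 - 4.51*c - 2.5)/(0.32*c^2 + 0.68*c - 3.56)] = (4.4216*c^2 - 29.5856*c + 17.7556)/(0.1024*c^4 + 0.4352*c^3 - 1.816*c^2 - 4.8416*c + 12.6736)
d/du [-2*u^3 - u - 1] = -6*u^2 - 1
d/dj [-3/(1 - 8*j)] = -24/(8*j - 1)^2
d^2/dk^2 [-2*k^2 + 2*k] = -4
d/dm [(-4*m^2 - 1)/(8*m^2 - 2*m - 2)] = (4*m^2 + 16*m - 1)/(2*(16*m^4 - 8*m^3 - 7*m^2 + 2*m + 1))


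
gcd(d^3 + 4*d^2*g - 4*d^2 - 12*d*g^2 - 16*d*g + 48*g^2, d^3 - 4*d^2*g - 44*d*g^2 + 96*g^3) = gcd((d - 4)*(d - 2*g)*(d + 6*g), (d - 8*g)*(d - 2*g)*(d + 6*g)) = d^2 + 4*d*g - 12*g^2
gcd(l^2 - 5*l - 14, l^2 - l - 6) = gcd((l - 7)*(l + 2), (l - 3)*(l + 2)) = l + 2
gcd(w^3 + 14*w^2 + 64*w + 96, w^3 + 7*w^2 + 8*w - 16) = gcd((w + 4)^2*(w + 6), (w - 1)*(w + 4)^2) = w^2 + 8*w + 16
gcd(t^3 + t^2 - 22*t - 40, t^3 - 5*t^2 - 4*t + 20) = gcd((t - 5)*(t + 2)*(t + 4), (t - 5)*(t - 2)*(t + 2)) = t^2 - 3*t - 10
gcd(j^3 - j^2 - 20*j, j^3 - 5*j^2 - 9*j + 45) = j - 5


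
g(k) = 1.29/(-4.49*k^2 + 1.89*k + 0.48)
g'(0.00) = -10.58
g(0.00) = 2.69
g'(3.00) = 0.03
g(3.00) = -0.04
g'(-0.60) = -1.82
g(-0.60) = -0.57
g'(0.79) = 9.77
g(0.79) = -1.56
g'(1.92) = 0.13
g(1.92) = -0.10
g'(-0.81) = -0.74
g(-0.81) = -0.32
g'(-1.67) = -0.09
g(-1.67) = -0.08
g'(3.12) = 0.02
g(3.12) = -0.03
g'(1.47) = 0.35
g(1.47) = -0.20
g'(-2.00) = -0.06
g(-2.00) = -0.06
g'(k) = 1.29*(8.98*k - 1.89)/(-4.49*k^2 + 1.89*k + 0.48)^2 = (11.5842*k - 2.4381)/(-4.49*k^2 + 1.89*k + 0.48)^2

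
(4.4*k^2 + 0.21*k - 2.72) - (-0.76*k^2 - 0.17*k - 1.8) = 5.16*k^2 + 0.38*k - 0.92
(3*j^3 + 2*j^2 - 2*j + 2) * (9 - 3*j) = -9*j^4 + 21*j^3 + 24*j^2 - 24*j + 18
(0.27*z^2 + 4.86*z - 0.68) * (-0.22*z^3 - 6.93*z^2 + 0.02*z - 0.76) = -0.0594*z^5 - 2.9403*z^4 - 33.5248*z^3 + 4.6044*z^2 - 3.7072*z + 0.5168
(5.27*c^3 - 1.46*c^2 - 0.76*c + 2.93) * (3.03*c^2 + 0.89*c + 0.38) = 15.9681*c^5 + 0.2665*c^4 - 1.5996*c^3 + 7.6467*c^2 + 2.3189*c + 1.1134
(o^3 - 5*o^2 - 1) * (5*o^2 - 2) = 5*o^5 - 25*o^4 - 2*o^3 + 5*o^2 + 2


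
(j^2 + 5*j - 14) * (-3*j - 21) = -3*j^3 - 36*j^2 - 63*j + 294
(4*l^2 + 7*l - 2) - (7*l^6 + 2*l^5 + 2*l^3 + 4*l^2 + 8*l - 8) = -7*l^6 - 2*l^5 - 2*l^3 - l + 6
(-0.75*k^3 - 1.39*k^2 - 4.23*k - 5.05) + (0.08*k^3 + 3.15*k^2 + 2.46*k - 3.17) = -0.67*k^3 + 1.76*k^2 - 1.77*k - 8.22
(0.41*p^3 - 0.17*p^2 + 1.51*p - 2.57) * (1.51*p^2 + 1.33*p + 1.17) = 0.6191*p^5 + 0.2886*p^4 + 2.5337*p^3 - 2.0713*p^2 - 1.6514*p - 3.0069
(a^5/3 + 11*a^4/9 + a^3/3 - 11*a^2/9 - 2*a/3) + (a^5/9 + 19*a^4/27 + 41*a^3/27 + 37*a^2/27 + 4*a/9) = 4*a^5/9 + 52*a^4/27 + 50*a^3/27 + 4*a^2/27 - 2*a/9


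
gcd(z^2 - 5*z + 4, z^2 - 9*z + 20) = z - 4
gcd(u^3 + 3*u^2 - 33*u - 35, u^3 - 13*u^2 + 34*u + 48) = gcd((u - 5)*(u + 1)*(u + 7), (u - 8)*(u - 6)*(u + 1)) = u + 1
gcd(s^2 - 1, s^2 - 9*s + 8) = s - 1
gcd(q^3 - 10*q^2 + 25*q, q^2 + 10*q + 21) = 1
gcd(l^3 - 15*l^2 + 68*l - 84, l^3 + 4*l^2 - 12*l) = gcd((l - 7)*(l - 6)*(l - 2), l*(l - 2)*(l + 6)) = l - 2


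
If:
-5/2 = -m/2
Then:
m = 5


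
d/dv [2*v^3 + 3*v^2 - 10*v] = 6*v^2 + 6*v - 10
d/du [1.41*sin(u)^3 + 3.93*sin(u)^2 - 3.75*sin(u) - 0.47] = (4.23*sin(u)^2 + 7.86*sin(u) - 3.75)*cos(u)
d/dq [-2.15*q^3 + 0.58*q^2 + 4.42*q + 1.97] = -6.45*q^2 + 1.16*q + 4.42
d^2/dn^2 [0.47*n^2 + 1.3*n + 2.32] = 0.940000000000000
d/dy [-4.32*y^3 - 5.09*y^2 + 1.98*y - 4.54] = -12.96*y^2 - 10.18*y + 1.98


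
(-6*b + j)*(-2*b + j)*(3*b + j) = 36*b^3 - 12*b^2*j - 5*b*j^2 + j^3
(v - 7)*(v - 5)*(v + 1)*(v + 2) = v^4 - 9*v^3 + v^2 + 81*v + 70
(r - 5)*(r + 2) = r^2 - 3*r - 10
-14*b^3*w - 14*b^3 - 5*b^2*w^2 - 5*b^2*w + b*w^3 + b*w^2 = (-7*b + w)*(2*b + w)*(b*w + b)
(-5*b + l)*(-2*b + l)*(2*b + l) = 20*b^3 - 4*b^2*l - 5*b*l^2 + l^3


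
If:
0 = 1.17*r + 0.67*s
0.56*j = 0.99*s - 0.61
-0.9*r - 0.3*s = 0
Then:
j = -1.09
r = 0.00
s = 0.00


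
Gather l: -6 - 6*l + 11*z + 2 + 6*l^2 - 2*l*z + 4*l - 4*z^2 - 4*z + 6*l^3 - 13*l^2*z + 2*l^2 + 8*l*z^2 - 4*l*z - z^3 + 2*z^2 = 6*l^3 + l^2*(8 - 13*z) + l*(8*z^2 - 6*z - 2) - z^3 - 2*z^2 + 7*z - 4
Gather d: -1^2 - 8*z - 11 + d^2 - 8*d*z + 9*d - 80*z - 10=d^2 + d*(9 - 8*z) - 88*z - 22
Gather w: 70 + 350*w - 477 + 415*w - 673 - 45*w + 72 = 720*w - 1008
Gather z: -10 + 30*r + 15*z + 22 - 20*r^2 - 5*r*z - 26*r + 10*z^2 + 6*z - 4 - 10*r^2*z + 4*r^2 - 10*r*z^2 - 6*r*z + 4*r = -16*r^2 + 8*r + z^2*(10 - 10*r) + z*(-10*r^2 - 11*r + 21) + 8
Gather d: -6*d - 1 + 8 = 7 - 6*d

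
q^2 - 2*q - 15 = (q - 5)*(q + 3)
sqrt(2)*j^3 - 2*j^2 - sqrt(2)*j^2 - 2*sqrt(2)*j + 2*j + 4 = (j - 2)*(j - sqrt(2))*(sqrt(2)*j + sqrt(2))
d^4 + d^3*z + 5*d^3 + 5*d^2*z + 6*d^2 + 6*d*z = d*(d + 2)*(d + 3)*(d + z)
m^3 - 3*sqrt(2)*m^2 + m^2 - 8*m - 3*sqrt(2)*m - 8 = (m + 1)*(m - 4*sqrt(2))*(m + sqrt(2))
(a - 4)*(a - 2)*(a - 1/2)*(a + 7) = a^4 + a^3/2 - 69*a^2/2 + 73*a - 28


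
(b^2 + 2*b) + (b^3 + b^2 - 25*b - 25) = b^3 + 2*b^2 - 23*b - 25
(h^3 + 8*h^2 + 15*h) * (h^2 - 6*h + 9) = h^5 + 2*h^4 - 24*h^3 - 18*h^2 + 135*h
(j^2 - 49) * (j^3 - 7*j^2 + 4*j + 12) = j^5 - 7*j^4 - 45*j^3 + 355*j^2 - 196*j - 588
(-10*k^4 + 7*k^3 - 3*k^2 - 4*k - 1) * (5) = -50*k^4 + 35*k^3 - 15*k^2 - 20*k - 5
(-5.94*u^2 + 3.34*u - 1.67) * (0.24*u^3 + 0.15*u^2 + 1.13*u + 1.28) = -1.4256*u^5 - 0.0894*u^4 - 6.612*u^3 - 4.0795*u^2 + 2.3881*u - 2.1376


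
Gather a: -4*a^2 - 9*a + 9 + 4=-4*a^2 - 9*a + 13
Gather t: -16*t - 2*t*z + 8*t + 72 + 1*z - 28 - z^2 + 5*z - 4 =t*(-2*z - 8) - z^2 + 6*z + 40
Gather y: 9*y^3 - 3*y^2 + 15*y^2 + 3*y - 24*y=9*y^3 + 12*y^2 - 21*y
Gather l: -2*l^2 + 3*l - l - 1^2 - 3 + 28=-2*l^2 + 2*l + 24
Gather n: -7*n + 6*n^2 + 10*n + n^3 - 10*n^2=n^3 - 4*n^2 + 3*n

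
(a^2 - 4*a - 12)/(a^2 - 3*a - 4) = (-a^2 + 4*a + 12)/(-a^2 + 3*a + 4)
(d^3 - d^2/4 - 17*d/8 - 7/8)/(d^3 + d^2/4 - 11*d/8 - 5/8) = (4*d - 7)/(4*d - 5)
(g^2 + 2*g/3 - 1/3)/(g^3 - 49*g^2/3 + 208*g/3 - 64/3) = (g + 1)/(g^2 - 16*g + 64)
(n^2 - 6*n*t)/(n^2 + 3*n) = (n - 6*t)/(n + 3)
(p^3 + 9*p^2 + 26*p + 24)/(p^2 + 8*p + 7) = (p^3 + 9*p^2 + 26*p + 24)/(p^2 + 8*p + 7)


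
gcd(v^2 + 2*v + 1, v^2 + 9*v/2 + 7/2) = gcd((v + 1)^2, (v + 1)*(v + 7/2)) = v + 1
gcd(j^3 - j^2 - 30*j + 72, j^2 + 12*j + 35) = 1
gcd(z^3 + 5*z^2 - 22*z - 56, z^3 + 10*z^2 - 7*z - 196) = z^2 + 3*z - 28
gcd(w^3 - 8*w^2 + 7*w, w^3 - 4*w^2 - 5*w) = w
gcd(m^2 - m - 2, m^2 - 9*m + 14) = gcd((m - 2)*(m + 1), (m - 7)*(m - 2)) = m - 2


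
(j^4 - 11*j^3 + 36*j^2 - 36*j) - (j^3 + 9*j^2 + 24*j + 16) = j^4 - 12*j^3 + 27*j^2 - 60*j - 16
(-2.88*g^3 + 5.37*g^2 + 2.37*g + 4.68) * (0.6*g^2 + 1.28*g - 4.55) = -1.728*g^5 - 0.4644*g^4 + 21.3996*g^3 - 18.5919*g^2 - 4.7931*g - 21.294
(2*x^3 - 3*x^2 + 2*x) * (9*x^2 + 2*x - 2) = 18*x^5 - 23*x^4 + 8*x^3 + 10*x^2 - 4*x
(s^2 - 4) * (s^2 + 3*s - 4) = s^4 + 3*s^3 - 8*s^2 - 12*s + 16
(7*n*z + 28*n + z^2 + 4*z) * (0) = 0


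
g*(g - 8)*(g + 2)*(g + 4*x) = g^4 + 4*g^3*x - 6*g^3 - 24*g^2*x - 16*g^2 - 64*g*x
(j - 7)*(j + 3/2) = j^2 - 11*j/2 - 21/2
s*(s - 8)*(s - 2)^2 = s^4 - 12*s^3 + 36*s^2 - 32*s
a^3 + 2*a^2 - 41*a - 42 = (a - 6)*(a + 1)*(a + 7)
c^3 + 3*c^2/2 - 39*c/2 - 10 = (c - 4)*(c + 1/2)*(c + 5)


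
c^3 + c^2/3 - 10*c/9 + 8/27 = (c - 2/3)*(c - 1/3)*(c + 4/3)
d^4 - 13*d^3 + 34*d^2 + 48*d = d*(d - 8)*(d - 6)*(d + 1)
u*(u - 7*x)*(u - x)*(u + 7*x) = u^4 - u^3*x - 49*u^2*x^2 + 49*u*x^3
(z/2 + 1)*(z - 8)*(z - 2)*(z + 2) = z^4/2 - 3*z^3 - 10*z^2 + 12*z + 32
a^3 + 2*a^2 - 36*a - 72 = (a - 6)*(a + 2)*(a + 6)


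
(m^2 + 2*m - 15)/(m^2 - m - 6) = (m + 5)/(m + 2)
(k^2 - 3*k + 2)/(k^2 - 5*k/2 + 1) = 2*(k - 1)/(2*k - 1)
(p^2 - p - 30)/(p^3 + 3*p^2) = (p^2 - p - 30)/(p^2*(p + 3))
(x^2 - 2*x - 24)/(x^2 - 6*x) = (x + 4)/x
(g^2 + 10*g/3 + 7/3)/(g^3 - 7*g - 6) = (g + 7/3)/(g^2 - g - 6)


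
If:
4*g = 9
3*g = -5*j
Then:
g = 9/4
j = -27/20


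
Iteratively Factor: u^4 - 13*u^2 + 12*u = (u - 1)*(u^3 + u^2 - 12*u) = (u - 3)*(u - 1)*(u^2 + 4*u) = u*(u - 3)*(u - 1)*(u + 4)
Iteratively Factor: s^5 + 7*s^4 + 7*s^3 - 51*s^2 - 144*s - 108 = (s + 2)*(s^4 + 5*s^3 - 3*s^2 - 45*s - 54) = (s - 3)*(s + 2)*(s^3 + 8*s^2 + 21*s + 18) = (s - 3)*(s + 2)*(s + 3)*(s^2 + 5*s + 6) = (s - 3)*(s + 2)^2*(s + 3)*(s + 3)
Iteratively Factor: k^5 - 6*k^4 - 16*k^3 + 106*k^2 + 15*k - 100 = (k - 5)*(k^4 - k^3 - 21*k^2 + k + 20) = (k - 5)*(k + 4)*(k^3 - 5*k^2 - k + 5) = (k - 5)*(k + 1)*(k + 4)*(k^2 - 6*k + 5) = (k - 5)*(k - 1)*(k + 1)*(k + 4)*(k - 5)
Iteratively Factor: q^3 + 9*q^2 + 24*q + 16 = (q + 1)*(q^2 + 8*q + 16) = (q + 1)*(q + 4)*(q + 4)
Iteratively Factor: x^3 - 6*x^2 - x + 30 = (x + 2)*(x^2 - 8*x + 15) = (x - 5)*(x + 2)*(x - 3)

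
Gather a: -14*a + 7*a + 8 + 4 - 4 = 8 - 7*a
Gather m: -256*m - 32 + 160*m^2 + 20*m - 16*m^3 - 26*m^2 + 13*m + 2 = -16*m^3 + 134*m^2 - 223*m - 30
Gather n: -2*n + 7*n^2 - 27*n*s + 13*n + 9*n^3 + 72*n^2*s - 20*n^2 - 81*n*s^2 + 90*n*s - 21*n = 9*n^3 + n^2*(72*s - 13) + n*(-81*s^2 + 63*s - 10)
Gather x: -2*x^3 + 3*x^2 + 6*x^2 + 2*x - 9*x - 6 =-2*x^3 + 9*x^2 - 7*x - 6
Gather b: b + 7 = b + 7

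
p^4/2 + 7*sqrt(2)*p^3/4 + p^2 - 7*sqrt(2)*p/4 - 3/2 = (p/2 + 1/2)*(p - 1)*(p + sqrt(2)/2)*(p + 3*sqrt(2))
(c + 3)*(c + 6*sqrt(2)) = c^2 + 3*c + 6*sqrt(2)*c + 18*sqrt(2)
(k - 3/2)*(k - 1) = k^2 - 5*k/2 + 3/2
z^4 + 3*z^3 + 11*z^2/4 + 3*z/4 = z*(z + 1/2)*(z + 1)*(z + 3/2)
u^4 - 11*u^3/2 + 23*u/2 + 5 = (u - 5)*(u - 2)*(u + 1/2)*(u + 1)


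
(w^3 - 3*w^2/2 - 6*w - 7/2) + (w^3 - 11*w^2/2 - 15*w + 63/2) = 2*w^3 - 7*w^2 - 21*w + 28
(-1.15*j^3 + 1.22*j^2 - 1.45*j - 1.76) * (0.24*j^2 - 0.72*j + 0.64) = -0.276*j^5 + 1.1208*j^4 - 1.9624*j^3 + 1.4024*j^2 + 0.3392*j - 1.1264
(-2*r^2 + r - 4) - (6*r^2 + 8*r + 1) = -8*r^2 - 7*r - 5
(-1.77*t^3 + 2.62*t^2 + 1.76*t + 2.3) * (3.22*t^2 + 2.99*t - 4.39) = -5.6994*t^5 + 3.1441*t^4 + 21.2713*t^3 + 1.1666*t^2 - 0.849399999999999*t - 10.097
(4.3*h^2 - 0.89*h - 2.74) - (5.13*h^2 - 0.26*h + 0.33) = -0.83*h^2 - 0.63*h - 3.07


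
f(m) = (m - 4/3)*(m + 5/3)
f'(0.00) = 0.33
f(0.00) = -2.22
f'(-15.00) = -29.67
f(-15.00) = 217.78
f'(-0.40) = -0.47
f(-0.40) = -2.20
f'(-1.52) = -2.71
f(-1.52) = -0.42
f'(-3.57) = -6.81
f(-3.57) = 9.33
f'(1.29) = 2.91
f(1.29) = -0.13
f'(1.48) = 3.29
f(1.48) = 0.46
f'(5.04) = 10.41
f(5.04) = 24.86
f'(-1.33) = -2.33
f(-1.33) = -0.90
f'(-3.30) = -6.27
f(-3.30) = 7.57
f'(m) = 2*m + 1/3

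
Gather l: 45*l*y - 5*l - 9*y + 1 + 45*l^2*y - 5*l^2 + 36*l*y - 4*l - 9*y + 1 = l^2*(45*y - 5) + l*(81*y - 9) - 18*y + 2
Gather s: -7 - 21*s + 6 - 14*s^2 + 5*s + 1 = -14*s^2 - 16*s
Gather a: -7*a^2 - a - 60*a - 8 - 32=-7*a^2 - 61*a - 40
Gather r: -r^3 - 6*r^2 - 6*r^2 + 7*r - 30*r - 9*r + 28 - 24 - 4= -r^3 - 12*r^2 - 32*r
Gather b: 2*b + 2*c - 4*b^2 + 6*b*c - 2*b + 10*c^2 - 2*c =-4*b^2 + 6*b*c + 10*c^2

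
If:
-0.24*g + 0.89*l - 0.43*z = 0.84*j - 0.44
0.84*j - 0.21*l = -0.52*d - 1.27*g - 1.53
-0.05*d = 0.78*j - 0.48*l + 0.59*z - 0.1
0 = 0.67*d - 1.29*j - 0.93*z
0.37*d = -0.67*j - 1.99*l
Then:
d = -0.32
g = -2.70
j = 2.29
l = -0.71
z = -3.40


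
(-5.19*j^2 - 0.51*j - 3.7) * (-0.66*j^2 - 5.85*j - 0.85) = 3.4254*j^4 + 30.6981*j^3 + 9.837*j^2 + 22.0785*j + 3.145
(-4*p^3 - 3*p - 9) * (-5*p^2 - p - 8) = 20*p^5 + 4*p^4 + 47*p^3 + 48*p^2 + 33*p + 72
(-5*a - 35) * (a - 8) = -5*a^2 + 5*a + 280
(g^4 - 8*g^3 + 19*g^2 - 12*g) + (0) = g^4 - 8*g^3 + 19*g^2 - 12*g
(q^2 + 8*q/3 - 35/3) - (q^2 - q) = 11*q/3 - 35/3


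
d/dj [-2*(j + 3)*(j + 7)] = -4*j - 20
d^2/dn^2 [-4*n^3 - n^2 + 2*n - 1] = -24*n - 2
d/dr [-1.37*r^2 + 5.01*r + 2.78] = 5.01 - 2.74*r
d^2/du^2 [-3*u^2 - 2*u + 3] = -6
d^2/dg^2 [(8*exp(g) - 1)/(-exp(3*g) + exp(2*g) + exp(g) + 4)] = (-32*exp(6*g) + 33*exp(5*g) - 51*exp(4*g) - 406*exp(3*g) + 231*exp(2*g) + 17*exp(g) - 132)*exp(g)/(exp(9*g) - 3*exp(8*g) - 7*exp(6*g) + 24*exp(5*g) + 9*exp(4*g) + 23*exp(3*g) - 60*exp(2*g) - 48*exp(g) - 64)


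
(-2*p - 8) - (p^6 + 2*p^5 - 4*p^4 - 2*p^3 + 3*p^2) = -p^6 - 2*p^5 + 4*p^4 + 2*p^3 - 3*p^2 - 2*p - 8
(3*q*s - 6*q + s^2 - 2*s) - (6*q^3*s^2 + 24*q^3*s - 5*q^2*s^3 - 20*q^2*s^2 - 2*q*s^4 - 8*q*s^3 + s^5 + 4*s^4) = -6*q^3*s^2 - 24*q^3*s + 5*q^2*s^3 + 20*q^2*s^2 + 2*q*s^4 + 8*q*s^3 + 3*q*s - 6*q - s^5 - 4*s^4 + s^2 - 2*s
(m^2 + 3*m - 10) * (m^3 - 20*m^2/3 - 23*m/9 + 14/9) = m^5 - 11*m^4/3 - 293*m^3/9 + 545*m^2/9 + 272*m/9 - 140/9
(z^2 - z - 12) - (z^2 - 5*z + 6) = 4*z - 18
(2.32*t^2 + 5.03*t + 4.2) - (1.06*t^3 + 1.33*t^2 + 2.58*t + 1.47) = -1.06*t^3 + 0.99*t^2 + 2.45*t + 2.73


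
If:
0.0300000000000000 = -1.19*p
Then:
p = -0.03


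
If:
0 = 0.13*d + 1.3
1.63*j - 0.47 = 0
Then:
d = -10.00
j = 0.29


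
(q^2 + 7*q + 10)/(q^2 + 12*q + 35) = (q + 2)/(q + 7)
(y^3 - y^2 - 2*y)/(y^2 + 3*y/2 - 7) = 2*y*(y + 1)/(2*y + 7)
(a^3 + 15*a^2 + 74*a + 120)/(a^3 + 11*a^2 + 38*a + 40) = (a + 6)/(a + 2)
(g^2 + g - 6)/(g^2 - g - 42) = (-g^2 - g + 6)/(-g^2 + g + 42)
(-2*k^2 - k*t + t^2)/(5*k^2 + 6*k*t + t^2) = (-2*k + t)/(5*k + t)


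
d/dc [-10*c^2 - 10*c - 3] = -20*c - 10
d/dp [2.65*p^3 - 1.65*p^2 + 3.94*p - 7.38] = 7.95*p^2 - 3.3*p + 3.94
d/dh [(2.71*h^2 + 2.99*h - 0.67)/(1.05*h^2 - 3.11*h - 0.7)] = (-11.5676*h^2 - 2.387*h - 4.1767)/(1.1025*h^4 - 6.531*h^3 + 8.2021*h^2 + 4.354*h + 0.49)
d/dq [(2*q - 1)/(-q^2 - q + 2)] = (-2*q^2 - 2*q + (2*q - 1)*(2*q + 1) + 4)/(q^2 + q - 2)^2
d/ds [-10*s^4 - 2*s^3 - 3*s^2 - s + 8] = -40*s^3 - 6*s^2 - 6*s - 1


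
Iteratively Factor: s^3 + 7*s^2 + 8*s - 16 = (s + 4)*(s^2 + 3*s - 4) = (s + 4)^2*(s - 1)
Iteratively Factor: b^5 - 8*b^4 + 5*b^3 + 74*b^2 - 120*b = (b - 4)*(b^4 - 4*b^3 - 11*b^2 + 30*b) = (b - 4)*(b - 2)*(b^3 - 2*b^2 - 15*b) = b*(b - 4)*(b - 2)*(b^2 - 2*b - 15) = b*(b - 4)*(b - 2)*(b + 3)*(b - 5)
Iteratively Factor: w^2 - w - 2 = (w + 1)*(w - 2)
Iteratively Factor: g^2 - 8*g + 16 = (g - 4)*(g - 4)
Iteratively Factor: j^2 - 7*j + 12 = (j - 3)*(j - 4)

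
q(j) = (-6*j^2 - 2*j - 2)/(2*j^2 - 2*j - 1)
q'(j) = (2 - 4*j)*(-6*j^2 - 2*j - 2)/(2*j^2 - 2*j - 1)^2 + (-12*j - 2)/(2*j^2 - 2*j - 1) = 2*(8*j^2 + 10*j - 1)/(4*j^4 - 8*j^3 + 4*j + 1)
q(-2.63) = -2.11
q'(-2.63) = 0.17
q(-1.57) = -1.93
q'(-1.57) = 0.12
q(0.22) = 2.03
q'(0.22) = 1.76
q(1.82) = -12.85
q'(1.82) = 22.19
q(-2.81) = -2.14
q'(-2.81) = 0.16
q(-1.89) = -1.98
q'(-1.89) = 0.18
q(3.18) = -5.37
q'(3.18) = 1.35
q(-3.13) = -2.19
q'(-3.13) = 0.15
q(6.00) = -3.90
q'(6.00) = 0.20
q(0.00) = 2.00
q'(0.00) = -2.00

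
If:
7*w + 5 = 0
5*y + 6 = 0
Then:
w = -5/7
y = -6/5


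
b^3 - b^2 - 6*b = b*(b - 3)*(b + 2)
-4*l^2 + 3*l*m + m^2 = (-l + m)*(4*l + m)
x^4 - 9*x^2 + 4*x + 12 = (x - 2)^2*(x + 1)*(x + 3)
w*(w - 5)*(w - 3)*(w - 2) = w^4 - 10*w^3 + 31*w^2 - 30*w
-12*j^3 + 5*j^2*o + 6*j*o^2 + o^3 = (-j + o)*(3*j + o)*(4*j + o)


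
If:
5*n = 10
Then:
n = 2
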